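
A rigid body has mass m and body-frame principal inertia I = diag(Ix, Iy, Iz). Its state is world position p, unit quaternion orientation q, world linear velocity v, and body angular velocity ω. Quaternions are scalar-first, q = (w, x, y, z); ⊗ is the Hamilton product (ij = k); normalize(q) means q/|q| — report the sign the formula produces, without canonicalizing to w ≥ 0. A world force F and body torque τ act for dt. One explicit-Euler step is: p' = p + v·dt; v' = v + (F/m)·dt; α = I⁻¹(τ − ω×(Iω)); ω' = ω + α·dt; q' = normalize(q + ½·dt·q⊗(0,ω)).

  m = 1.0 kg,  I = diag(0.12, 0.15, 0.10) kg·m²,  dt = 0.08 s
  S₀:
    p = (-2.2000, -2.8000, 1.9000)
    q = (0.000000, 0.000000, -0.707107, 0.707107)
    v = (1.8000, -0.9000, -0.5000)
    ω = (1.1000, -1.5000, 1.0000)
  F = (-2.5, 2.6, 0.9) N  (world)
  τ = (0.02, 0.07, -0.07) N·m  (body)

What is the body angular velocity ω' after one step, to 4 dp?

ω×(Iω) gyroscopic = (0.0750, 0.0220, -0.0495)
(τ − ω×Iω)/I = (-0.4583, 0.3200, -0.2050)
new body rate ω' = (1.0633, -1.4744, 0.9836)

ω' = (1.0633, -1.4744, 0.9836)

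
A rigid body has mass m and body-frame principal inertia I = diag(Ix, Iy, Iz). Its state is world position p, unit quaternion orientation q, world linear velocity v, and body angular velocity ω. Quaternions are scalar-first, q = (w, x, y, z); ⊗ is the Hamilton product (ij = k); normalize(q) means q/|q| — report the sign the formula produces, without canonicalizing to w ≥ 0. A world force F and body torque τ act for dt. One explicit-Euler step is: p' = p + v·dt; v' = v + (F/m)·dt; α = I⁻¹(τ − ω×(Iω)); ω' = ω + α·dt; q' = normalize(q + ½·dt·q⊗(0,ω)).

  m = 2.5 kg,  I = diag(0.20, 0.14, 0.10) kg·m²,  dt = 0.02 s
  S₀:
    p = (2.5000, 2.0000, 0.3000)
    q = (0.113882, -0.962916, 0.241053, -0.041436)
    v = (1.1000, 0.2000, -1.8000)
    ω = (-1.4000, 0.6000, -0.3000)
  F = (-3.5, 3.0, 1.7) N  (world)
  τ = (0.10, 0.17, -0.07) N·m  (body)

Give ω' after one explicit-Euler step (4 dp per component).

precession coupling ω×(Iω) = (0.0072, 0.0420, 0.0504)
(τ − ω×Iω)/I = (0.4640, 0.9143, -1.2040)
new body rate ω' = (-1.3907, 0.6183, -0.3241)

ω' = (-1.3907, 0.6183, -0.3241)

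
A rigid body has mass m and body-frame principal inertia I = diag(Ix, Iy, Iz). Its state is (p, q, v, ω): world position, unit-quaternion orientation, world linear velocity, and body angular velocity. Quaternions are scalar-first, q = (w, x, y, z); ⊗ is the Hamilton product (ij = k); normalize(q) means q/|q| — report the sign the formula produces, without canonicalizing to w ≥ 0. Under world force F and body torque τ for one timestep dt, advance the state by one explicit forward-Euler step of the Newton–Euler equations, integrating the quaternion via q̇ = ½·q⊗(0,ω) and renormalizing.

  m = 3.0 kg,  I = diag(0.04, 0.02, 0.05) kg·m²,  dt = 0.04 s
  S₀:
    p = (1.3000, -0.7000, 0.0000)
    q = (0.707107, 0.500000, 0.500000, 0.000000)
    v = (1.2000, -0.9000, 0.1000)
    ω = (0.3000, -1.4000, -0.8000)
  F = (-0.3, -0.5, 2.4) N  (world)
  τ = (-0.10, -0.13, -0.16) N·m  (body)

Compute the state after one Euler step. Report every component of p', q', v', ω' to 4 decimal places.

α = I⁻¹(τ − ω×Iω) = (-3.3400, -6.6200, -3.3680)
ω + α·dt = (0.1664, -1.6648, -0.9347)
Hamilton product q⊗(0,ω) = (0.5500000, -0.1878679, -0.5899498, -1.4156856)
q + ½dt·q⊗(0,ω), renormalized = (0.7177, 0.4960, 0.4879, -0.0283)
p + v·dt = (1.3480, -0.7360, 0.0040)
v' = v + a·dt = (1.1960, -0.9067, 0.1320)

p' = (1.3480, -0.7360, 0.0040)
q' = (0.7177, 0.4960, 0.4879, -0.0283)
v' = (1.1960, -0.9067, 0.1320)
ω' = (0.1664, -1.6648, -0.9347)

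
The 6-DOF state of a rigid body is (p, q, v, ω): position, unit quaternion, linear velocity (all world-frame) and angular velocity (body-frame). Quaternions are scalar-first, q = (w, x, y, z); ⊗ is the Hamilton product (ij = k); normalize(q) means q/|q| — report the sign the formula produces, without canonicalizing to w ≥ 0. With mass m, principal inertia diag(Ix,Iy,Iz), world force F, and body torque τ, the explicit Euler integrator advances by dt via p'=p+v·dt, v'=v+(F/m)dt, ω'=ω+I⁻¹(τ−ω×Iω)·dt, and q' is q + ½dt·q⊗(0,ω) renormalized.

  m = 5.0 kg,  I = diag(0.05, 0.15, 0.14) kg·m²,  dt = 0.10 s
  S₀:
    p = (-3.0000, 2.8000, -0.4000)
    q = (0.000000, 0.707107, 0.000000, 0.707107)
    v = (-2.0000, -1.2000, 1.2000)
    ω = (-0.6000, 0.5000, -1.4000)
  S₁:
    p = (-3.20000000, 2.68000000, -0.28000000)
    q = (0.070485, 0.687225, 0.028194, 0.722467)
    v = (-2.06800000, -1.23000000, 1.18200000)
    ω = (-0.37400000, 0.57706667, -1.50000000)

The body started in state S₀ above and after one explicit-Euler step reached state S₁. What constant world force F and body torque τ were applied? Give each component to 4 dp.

Δω = ω₁−ω₀ = (0.22600000, 0.07706667, -0.10000000)
ω₀×(Iω₀) = (0.0070, -0.0756, -0.0300)
I·α + gyro = (0.1200, 0.0400, -0.1700)
Δv = v₁−v₀ = (-0.06800000, -0.03000000, -0.01800000)
applied force F = (-3.4000, -1.5000, -0.9000)

F = (-3.4000, -1.5000, -0.9000)
τ = (0.1200, 0.0400, -0.1700)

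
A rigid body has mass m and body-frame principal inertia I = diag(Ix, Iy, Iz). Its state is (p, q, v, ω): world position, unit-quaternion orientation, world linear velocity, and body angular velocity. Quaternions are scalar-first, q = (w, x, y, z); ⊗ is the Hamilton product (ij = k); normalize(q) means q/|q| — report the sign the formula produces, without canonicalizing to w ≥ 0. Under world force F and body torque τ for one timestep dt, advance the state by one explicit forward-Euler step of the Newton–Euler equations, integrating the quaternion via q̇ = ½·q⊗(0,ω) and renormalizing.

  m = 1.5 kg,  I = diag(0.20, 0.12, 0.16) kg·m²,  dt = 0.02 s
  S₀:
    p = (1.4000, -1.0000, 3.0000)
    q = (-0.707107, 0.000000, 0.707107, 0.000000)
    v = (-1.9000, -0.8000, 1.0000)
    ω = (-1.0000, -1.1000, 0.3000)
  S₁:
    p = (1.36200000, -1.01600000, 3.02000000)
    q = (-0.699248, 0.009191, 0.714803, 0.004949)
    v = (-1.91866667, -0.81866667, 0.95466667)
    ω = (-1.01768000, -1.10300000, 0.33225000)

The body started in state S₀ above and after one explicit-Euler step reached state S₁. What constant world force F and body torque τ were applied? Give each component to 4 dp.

Δω = ω₁−ω₀ = (-0.01768000, -0.00300000, 0.03225000)
precession coupling = (-0.0132, -0.0120, -0.0880)
τ = I·(Δω/dt) + ω₀×(Iω₀) = (-0.1900, -0.0300, 0.1700)
velocity change Δv = (-0.01866667, -0.01866667, -0.04533333)
F = m·Δv/dt = (-1.4000, -1.4000, -3.4000)

F = (-1.4000, -1.4000, -3.4000)
τ = (-0.1900, -0.0300, 0.1700)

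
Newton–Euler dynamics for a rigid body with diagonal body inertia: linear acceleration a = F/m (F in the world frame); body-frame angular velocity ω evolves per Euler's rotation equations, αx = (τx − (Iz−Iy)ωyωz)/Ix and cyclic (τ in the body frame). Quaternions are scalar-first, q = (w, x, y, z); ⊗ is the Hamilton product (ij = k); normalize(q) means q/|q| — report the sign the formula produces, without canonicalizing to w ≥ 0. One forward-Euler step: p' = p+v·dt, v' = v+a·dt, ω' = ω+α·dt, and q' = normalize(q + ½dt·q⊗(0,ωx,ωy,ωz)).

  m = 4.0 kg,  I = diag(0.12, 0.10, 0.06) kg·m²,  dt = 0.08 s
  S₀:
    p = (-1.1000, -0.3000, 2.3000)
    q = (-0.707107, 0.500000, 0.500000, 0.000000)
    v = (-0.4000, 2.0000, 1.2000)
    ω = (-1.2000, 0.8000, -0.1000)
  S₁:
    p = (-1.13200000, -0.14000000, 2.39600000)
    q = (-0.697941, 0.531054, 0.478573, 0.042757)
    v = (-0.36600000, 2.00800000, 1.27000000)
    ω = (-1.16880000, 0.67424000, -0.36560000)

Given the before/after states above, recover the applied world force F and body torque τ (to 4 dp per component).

v₁ − v₀ = (0.03400000, 0.00800000, 0.07000000)
m·(v₁−v₀)/dt = (1.7000, 0.4000, 3.5000)
ω₁ − ω₀ = (0.03120000, -0.12576000, -0.26560000)
ω₀×(Iω₀) = (0.0032, 0.0072, 0.0192)
I·α + gyro = (0.0500, -0.1500, -0.1800)

F = (1.7000, 0.4000, 3.5000)
τ = (0.0500, -0.1500, -0.1800)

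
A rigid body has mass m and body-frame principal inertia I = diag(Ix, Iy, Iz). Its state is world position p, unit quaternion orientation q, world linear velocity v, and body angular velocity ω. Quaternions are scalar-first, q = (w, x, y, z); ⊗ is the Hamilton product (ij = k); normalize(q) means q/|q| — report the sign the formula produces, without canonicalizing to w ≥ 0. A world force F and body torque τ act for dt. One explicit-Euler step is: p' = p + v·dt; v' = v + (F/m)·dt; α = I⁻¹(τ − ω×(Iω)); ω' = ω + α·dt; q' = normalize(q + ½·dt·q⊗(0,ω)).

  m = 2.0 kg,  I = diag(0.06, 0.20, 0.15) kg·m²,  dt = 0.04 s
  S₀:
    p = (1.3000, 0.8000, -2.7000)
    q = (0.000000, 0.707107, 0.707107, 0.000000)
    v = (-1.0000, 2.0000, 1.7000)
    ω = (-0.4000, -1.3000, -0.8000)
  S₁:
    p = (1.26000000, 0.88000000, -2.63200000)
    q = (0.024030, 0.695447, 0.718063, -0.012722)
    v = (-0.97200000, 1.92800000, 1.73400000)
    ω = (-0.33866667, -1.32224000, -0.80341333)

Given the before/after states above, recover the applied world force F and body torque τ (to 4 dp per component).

Δv = v₁−v₀ = (0.02800000, -0.07200000, 0.03400000)
applied force F = (1.4000, -3.6000, 1.7000)
ω₁ − ω₀ = (0.06133333, -0.02224000, -0.00341333)
precession coupling = (-0.0520, -0.0288, 0.0728)
applied torque τ = (0.0400, -0.1400, 0.0600)

F = (1.4000, -3.6000, 1.7000)
τ = (0.0400, -0.1400, 0.0600)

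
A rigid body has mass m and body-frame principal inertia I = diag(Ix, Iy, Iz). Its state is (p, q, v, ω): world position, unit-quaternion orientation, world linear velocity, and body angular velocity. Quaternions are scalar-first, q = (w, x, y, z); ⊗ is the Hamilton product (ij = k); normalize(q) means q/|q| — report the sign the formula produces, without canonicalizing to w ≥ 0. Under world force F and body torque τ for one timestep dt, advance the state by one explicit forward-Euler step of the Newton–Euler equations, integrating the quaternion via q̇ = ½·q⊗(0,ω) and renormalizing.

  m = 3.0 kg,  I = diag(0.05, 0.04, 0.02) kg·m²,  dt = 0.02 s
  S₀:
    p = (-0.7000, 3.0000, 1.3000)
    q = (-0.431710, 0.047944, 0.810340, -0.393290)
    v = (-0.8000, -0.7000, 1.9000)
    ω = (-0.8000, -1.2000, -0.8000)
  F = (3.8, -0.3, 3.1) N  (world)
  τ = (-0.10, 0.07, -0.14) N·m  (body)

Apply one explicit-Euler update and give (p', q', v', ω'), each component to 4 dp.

p' = (-0.7160, 2.9860, 1.3380)
q' = (-0.4247, 0.0402, 0.8189, -0.3839)
v' = (-0.7747, -0.7020, 1.9207)
ω' = (-0.8323, -1.1746, -0.9304)

ω×(Iω) gyroscopic = (-0.0192, 0.0192, -0.0096)
(τ − ω×Iω)/I = (-1.6160, 1.2700, -6.5200)
ω' = ω + α·dt = (-0.8323, -1.1746, -0.9304)
q⊗(0,ω) = (0.6961312, -0.7748520, 0.8710392, 0.9361072)
updated quaternion q' = (-0.4247, 0.0402, 0.8189, -0.3839)
p + v·dt = (-0.7160, 2.9860, 1.3380)
v + (F/m)dt = (-0.7747, -0.7020, 1.9207)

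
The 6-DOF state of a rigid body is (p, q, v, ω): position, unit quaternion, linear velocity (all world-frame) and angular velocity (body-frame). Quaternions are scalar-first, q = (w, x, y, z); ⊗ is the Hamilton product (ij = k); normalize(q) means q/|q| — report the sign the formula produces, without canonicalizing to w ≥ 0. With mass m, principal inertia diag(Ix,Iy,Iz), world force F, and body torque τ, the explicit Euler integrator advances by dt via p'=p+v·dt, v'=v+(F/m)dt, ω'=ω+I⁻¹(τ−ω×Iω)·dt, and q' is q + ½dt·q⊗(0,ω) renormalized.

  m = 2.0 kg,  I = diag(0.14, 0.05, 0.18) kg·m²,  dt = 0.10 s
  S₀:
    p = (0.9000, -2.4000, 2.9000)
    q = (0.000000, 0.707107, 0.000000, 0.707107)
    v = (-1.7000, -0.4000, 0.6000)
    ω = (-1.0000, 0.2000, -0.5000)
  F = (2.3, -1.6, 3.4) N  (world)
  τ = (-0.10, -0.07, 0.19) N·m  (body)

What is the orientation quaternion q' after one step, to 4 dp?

q' = (0.0529, 0.6989, -0.0176, 0.7130)

2q̇ = q⊗(0,ω) = (1.0606605, -0.1414214, -0.3535535, 0.1414214)
updated quaternion q' = (0.0529, 0.6989, -0.0176, 0.7130)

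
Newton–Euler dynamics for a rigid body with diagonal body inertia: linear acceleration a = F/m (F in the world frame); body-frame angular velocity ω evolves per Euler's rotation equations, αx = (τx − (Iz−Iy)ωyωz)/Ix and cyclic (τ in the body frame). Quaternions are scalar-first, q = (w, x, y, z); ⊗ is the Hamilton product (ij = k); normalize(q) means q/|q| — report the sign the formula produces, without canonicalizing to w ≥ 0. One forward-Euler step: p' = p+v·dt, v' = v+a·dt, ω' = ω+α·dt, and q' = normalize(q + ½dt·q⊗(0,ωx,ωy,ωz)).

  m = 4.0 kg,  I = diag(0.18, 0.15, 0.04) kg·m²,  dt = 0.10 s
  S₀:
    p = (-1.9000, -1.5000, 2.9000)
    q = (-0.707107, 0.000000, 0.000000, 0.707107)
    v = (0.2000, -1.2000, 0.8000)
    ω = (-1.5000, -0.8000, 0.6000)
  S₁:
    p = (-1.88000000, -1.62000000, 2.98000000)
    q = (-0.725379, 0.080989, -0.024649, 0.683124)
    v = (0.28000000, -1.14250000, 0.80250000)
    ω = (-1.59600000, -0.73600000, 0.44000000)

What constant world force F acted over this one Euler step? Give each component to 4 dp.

v₁ − v₀ = (0.08000000, 0.05750000, 0.00250000)
F = m·Δv/dt = (3.2000, 2.3000, 0.1000)

F = (3.2000, 2.3000, 0.1000)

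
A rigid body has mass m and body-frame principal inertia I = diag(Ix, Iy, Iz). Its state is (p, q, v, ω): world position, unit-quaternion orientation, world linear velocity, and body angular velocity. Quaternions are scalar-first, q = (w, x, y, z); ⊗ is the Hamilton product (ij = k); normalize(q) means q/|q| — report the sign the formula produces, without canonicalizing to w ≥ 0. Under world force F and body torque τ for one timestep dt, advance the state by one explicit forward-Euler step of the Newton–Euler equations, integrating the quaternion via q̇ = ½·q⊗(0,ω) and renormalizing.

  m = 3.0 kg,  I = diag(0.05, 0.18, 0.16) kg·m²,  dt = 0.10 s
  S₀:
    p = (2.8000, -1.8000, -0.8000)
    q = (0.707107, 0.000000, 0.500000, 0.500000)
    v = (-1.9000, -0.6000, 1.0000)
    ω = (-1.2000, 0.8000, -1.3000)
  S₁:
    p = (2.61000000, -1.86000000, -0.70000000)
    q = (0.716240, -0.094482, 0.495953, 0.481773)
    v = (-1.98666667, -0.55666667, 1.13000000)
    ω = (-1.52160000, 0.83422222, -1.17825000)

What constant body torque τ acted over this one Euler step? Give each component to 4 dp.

τ = (-0.1400, -0.1100, 0.0700)

ω₁ − ω₀ = (-0.32160000, 0.03422222, 0.12175000)
gyro term ω₀×Iω₀ = (0.0208, -0.1716, -0.1248)
τ = I·(Δω/dt) + ω₀×(Iω₀) = (-0.1400, -0.1100, 0.0700)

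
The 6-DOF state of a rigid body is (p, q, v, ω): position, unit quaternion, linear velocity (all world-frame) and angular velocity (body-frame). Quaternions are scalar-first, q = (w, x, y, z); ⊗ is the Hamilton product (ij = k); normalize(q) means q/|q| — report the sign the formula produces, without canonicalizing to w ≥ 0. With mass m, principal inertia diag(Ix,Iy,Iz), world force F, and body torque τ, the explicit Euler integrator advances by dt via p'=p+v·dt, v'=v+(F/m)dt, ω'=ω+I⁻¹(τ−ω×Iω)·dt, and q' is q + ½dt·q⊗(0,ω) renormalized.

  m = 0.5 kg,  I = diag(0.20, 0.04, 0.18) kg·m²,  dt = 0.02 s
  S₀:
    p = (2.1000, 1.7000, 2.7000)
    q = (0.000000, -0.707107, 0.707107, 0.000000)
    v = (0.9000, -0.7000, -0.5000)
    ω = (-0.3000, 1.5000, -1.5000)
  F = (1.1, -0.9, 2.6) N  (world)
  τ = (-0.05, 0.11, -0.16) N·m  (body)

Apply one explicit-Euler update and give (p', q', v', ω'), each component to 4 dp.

p' = (2.1180, 1.6860, 2.6900)
q' = (-0.0127, -0.7175, 0.6963, -0.0085)
v' = (0.9440, -0.7360, -0.3960)
ω' = (-0.2735, 1.5505, -1.5258)

a = F/m = (2.2000, -1.8000, 5.2000)
p + v·dt = (2.1180, 1.6860, 2.6900)
v + (F/m)dt = (0.9440, -0.7360, -0.3960)
angular accel α = (1.3250, 2.5250, -1.2889)
ω' = ω + α·dt = (-0.2735, 1.5505, -1.5258)
2q̇ = q⊗(0,ω) = (-1.2727926, -1.0606605, -1.0606605, -0.8485284)
q' = normalize(q + ½dt·q⊗(0,ω)) = (-0.0127, -0.7175, 0.6963, -0.0085)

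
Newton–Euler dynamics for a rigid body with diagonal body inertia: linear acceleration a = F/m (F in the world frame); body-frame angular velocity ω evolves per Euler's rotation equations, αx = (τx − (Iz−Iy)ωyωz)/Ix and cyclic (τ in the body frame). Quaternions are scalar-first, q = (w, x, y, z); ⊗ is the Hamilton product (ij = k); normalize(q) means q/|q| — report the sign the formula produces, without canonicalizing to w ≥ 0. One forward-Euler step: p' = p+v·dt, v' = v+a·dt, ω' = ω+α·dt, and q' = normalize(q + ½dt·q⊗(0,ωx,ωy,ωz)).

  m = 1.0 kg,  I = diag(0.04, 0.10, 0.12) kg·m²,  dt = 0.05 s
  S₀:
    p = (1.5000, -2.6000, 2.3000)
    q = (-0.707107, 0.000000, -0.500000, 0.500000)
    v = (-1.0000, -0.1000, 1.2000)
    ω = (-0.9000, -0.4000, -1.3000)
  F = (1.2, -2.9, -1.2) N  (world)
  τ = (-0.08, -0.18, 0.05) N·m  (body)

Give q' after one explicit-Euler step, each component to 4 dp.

q' = (-0.6953, 0.0371, -0.5038, 0.5113)

Hamilton product q⊗(0,ω) = (0.4500000, 1.4863963, -0.1671572, 0.4692391)
q + ½dt·q⊗(0,ω), renormalized = (-0.6953, 0.0371, -0.5038, 0.5113)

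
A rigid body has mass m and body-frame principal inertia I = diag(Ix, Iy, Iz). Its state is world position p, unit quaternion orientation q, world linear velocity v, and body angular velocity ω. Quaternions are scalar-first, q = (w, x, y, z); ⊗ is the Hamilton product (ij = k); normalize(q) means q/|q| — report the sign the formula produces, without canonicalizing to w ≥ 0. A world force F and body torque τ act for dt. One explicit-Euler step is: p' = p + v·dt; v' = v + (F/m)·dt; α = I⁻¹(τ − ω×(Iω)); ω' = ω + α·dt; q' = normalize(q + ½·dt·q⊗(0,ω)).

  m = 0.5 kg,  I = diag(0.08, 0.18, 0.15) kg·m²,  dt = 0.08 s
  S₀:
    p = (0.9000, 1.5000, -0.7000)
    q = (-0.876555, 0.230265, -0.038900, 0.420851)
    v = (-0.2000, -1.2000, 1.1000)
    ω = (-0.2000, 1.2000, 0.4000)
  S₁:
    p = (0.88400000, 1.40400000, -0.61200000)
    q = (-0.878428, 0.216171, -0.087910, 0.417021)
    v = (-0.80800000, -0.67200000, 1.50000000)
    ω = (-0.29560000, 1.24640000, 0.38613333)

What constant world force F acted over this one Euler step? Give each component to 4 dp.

F = (-3.8000, 3.3000, 2.5000)

Δv = v₁−v₀ = (-0.60800000, 0.52800000, 0.40000000)
F = m·Δv/dt = (-3.8000, 3.3000, 2.5000)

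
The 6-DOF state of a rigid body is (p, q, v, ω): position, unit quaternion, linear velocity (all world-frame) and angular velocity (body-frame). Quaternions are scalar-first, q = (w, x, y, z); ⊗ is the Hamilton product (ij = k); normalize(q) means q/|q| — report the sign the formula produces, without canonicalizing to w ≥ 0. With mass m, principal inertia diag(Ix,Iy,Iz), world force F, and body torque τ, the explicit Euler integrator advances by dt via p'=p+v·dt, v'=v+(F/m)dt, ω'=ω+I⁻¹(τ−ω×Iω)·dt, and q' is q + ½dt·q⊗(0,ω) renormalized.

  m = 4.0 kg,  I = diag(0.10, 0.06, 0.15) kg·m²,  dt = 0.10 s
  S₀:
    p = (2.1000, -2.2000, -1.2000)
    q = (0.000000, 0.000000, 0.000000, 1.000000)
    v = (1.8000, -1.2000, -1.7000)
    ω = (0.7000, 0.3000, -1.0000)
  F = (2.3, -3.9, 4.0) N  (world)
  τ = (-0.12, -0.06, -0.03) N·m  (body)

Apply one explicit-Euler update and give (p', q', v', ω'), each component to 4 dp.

(τ − ω×Iω)/I = (-0.9300, -1.5833, -0.1440)
new body rate ω' = (0.6070, 0.1417, -1.0144)
Hamilton product q⊗(0,ω) = (1.0000000, -0.3000000, 0.7000000, 0.0000000)
q' = normalize(q + ½dt·q⊗(0,ω)) = (0.0499, -0.0150, 0.0349, 0.9980)
p + v·dt = (2.2800, -2.3200, -1.3700)
v + (F/m)dt = (1.8575, -1.2975, -1.6000)

p' = (2.2800, -2.3200, -1.3700)
q' = (0.0499, -0.0150, 0.0349, 0.9980)
v' = (1.8575, -1.2975, -1.6000)
ω' = (0.6070, 0.1417, -1.0144)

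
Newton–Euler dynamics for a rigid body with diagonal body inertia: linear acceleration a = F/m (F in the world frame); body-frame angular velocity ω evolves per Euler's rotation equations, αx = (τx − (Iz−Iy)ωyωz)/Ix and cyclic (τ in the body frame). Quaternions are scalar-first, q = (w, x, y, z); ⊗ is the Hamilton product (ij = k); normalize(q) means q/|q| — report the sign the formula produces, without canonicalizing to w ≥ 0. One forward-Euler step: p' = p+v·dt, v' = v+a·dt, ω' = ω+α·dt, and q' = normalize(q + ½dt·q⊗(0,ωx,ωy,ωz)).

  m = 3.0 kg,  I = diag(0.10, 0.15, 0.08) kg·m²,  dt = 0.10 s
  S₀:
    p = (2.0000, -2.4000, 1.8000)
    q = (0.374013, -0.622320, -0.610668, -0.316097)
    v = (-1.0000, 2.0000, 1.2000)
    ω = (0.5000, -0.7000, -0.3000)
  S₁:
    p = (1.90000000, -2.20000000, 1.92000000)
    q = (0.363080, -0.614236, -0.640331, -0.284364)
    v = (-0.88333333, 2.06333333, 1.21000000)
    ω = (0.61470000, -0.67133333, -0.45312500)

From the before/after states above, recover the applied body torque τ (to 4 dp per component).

rate change Δω = (0.11470000, 0.02866667, -0.15312500)
I·α + gyro = (0.1000, 0.0400, -0.1400)

τ = (0.1000, 0.0400, -0.1400)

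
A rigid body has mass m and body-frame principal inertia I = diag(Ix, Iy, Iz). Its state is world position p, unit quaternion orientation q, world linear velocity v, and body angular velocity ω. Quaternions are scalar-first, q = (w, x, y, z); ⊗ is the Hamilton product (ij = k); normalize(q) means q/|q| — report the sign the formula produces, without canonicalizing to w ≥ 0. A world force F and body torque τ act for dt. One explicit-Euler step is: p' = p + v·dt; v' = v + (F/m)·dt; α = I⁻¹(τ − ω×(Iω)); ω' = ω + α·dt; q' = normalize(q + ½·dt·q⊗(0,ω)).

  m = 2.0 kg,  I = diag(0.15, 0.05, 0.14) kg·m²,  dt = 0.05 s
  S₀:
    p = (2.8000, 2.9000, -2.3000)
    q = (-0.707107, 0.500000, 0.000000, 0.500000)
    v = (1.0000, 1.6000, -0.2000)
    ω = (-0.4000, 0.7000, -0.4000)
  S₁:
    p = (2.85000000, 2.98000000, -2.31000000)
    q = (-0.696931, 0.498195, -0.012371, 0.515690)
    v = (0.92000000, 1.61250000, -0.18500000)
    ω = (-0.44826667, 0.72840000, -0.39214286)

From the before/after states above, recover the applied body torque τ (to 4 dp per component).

τ = (-0.1700, 0.0300, 0.0500)

rate change Δω = (-0.04826667, 0.02840000, 0.00785714)
gyro term ω₀×Iω₀ = (-0.0252, 0.0016, 0.0280)
τ = I·(Δω/dt) + ω₀×(Iω₀) = (-0.1700, 0.0300, 0.0500)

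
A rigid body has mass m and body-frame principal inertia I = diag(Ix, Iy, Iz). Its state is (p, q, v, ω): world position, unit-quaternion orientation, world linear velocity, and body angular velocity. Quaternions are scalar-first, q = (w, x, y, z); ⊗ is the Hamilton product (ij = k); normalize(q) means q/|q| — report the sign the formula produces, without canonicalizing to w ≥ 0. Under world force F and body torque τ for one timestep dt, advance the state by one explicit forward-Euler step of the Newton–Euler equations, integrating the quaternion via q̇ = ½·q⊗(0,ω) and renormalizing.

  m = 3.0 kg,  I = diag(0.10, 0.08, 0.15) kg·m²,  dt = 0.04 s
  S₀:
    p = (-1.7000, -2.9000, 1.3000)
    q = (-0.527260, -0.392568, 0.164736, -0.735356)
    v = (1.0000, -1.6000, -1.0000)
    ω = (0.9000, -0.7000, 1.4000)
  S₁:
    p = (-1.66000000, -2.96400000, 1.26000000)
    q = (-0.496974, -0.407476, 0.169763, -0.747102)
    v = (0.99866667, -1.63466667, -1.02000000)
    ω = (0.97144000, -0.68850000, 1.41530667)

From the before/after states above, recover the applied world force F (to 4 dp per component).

velocity change Δv = (-0.00133333, -0.03466667, -0.02000000)
m·(v₁−v₀)/dt = (-0.1000, -2.6000, -1.5000)

F = (-0.1000, -2.6000, -1.5000)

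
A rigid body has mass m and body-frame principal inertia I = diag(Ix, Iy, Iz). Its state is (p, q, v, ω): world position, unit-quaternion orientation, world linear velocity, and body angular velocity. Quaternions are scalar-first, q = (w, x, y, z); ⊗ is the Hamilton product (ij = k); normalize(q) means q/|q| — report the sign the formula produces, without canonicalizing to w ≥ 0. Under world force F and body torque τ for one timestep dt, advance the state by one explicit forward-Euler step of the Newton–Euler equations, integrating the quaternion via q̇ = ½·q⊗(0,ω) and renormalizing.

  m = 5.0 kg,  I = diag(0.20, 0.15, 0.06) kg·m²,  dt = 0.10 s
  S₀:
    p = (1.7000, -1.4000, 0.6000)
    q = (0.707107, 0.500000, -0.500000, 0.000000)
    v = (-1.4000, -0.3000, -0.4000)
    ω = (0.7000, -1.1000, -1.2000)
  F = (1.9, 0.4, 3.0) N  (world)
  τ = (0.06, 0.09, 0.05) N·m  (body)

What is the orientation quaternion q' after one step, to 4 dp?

2q̇ = q⊗(0,ω) = (-0.9000000, 1.0949749, -0.1778177, -1.0485284)
updated quaternion q' = (0.6595, 0.5526, -0.5069, -0.0522)

q' = (0.6595, 0.5526, -0.5069, -0.0522)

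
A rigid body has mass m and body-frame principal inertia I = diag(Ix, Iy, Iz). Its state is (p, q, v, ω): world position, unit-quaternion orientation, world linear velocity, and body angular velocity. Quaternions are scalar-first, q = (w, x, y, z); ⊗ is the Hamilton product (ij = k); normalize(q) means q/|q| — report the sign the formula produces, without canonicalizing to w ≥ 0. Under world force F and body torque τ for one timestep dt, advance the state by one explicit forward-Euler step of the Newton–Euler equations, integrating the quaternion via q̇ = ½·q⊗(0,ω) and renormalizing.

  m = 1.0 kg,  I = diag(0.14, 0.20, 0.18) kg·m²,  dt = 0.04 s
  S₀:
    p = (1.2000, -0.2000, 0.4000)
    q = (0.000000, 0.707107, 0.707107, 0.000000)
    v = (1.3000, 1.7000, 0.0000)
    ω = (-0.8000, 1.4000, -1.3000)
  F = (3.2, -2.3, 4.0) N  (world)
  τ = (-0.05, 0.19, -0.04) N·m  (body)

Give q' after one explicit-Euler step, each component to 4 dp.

Hamilton product q⊗(0,ω) = (-0.4242642, -0.9192391, 0.9192391, 1.5556354)
q' = normalize(q + ½dt·q⊗(0,ω)) = (-0.0085, 0.6881, 0.7249, 0.0311)

q' = (-0.0085, 0.6881, 0.7249, 0.0311)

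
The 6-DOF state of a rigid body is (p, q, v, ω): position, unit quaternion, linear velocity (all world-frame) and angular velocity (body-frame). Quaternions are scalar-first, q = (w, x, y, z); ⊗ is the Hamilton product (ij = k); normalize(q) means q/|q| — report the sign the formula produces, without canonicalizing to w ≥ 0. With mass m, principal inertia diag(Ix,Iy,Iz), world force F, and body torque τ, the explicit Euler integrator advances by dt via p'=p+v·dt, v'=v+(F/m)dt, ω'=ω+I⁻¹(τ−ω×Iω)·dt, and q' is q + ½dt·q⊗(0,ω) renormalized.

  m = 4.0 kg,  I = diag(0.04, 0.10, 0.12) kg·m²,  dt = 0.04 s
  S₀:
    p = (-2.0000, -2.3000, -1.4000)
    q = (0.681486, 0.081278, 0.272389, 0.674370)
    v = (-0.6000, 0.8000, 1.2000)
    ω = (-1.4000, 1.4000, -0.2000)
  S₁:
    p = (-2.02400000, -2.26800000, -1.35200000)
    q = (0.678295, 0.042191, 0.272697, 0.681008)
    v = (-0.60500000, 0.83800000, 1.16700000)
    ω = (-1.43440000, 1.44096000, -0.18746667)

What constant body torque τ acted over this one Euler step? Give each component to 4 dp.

τ = (-0.0400, 0.0800, -0.0800)

ω₁ − ω₀ = (-0.03440000, 0.04096000, 0.01253333)
gyro term ω₀×Iω₀ = (-0.0056, -0.0224, -0.1176)
applied torque τ = (-0.0400, 0.0800, -0.0800)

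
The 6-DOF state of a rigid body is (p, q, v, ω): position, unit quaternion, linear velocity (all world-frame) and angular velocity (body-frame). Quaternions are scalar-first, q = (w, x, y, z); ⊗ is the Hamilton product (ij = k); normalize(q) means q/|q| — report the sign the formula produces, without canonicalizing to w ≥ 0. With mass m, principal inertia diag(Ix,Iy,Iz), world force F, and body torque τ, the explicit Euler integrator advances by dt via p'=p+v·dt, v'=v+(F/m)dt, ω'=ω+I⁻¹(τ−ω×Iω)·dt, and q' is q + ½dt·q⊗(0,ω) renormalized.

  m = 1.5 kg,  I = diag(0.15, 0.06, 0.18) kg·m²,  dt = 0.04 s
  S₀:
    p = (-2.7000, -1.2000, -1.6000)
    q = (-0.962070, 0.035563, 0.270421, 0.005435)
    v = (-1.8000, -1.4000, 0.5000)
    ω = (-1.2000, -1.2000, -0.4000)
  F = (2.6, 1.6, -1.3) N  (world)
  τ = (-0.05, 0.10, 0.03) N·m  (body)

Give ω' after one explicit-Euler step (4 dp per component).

gyro term ω×Iω = (0.0576, -0.0144, -0.1296)
α = I⁻¹(τ − ω×Iω) = (-0.7173, 1.9067, 0.8867)
new body rate ω' = (-1.2287, -1.1237, -0.3645)

ω' = (-1.2287, -1.1237, -0.3645)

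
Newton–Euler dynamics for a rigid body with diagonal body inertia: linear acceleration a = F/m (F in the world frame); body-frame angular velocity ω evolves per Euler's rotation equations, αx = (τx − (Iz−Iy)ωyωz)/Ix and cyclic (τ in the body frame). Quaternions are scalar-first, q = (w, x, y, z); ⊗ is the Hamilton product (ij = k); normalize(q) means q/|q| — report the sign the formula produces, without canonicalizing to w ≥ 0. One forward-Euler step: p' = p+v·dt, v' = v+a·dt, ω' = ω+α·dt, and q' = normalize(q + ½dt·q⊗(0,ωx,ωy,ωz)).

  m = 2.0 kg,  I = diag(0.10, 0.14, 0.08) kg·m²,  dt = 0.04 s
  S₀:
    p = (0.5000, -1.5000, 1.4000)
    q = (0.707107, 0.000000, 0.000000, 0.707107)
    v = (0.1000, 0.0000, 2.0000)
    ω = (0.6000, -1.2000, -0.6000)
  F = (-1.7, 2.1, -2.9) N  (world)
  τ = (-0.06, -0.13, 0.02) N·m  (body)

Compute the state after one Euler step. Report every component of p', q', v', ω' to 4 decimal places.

a = F/m = (-0.8500, 1.0500, -1.4500)
p' = p + v·dt = (0.5040, -1.5000, 1.4800)
v + (F/m)dt = (0.0660, 0.0420, 1.9420)
gyro term ω×Iω = (-0.0432, -0.0072, -0.0288)
α = I⁻¹(τ − ω×Iω) = (-0.1680, -0.8771, 0.6100)
new body rate ω' = (0.5933, -1.2351, -0.5756)
q⊗(0,ω) = (0.4242642, 1.2727926, -0.4242642, -0.4242642)
q + ½dt·q⊗(0,ω), renormalized = (0.7153, 0.0254, -0.0085, 0.6983)

p' = (0.5040, -1.5000, 1.4800)
q' = (0.7153, 0.0254, -0.0085, 0.6983)
v' = (0.0660, 0.0420, 1.9420)
ω' = (0.5933, -1.2351, -0.5756)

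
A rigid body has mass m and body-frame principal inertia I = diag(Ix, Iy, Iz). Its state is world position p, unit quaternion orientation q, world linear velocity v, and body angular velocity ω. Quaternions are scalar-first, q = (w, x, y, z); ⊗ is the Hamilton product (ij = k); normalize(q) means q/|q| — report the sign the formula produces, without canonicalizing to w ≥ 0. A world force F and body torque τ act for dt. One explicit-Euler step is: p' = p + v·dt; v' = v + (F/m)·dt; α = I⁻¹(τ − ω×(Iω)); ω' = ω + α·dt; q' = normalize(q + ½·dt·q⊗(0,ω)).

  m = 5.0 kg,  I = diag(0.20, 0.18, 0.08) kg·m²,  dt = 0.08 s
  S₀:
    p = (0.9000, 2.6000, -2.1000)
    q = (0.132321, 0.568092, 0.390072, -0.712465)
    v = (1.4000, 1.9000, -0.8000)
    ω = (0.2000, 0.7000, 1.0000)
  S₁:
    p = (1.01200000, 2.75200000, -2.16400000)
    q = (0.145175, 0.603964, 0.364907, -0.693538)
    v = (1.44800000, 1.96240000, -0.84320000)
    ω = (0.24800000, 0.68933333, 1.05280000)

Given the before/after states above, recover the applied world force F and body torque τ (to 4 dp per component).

F = (3.0000, 3.9000, -2.7000)
τ = (0.0500, 0.0000, 0.0500)

rate change Δω = (0.04800000, -0.01066667, 0.05280000)
gyro term ω₀×Iω₀ = (-0.0700, 0.0240, -0.0028)
applied torque τ = (0.0500, 0.0000, 0.0500)
v₁ − v₀ = (0.04800000, 0.06240000, -0.04320000)
applied force F = (3.0000, 3.9000, -2.7000)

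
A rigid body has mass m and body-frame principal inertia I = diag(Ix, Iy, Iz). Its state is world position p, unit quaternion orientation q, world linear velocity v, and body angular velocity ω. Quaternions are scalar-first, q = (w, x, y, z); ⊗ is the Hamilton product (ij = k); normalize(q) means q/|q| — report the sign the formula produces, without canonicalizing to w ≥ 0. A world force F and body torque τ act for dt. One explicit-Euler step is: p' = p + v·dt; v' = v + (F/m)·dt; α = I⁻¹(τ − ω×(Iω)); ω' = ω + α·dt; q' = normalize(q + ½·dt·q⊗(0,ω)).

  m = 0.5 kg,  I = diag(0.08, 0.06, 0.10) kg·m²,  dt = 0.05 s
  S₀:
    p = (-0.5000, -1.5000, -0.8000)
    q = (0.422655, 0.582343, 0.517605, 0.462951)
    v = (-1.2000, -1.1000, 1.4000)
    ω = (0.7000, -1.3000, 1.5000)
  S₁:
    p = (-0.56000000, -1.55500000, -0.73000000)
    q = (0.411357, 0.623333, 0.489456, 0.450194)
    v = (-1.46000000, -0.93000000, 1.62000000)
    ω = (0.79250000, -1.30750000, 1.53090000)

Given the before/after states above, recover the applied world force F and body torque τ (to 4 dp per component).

Δv = v₁−v₀ = (-0.26000000, 0.17000000, 0.22000000)
m·(v₁−v₀)/dt = (-2.6000, 1.7000, 2.2000)
ω₁ − ω₀ = (0.09250000, -0.00750000, 0.03090000)
gyro term ω₀×Iω₀ = (-0.0780, -0.0210, 0.0182)
I·α + gyro = (0.0700, -0.0300, 0.0800)

F = (-2.6000, 1.7000, 2.2000)
τ = (0.0700, -0.0300, 0.0800)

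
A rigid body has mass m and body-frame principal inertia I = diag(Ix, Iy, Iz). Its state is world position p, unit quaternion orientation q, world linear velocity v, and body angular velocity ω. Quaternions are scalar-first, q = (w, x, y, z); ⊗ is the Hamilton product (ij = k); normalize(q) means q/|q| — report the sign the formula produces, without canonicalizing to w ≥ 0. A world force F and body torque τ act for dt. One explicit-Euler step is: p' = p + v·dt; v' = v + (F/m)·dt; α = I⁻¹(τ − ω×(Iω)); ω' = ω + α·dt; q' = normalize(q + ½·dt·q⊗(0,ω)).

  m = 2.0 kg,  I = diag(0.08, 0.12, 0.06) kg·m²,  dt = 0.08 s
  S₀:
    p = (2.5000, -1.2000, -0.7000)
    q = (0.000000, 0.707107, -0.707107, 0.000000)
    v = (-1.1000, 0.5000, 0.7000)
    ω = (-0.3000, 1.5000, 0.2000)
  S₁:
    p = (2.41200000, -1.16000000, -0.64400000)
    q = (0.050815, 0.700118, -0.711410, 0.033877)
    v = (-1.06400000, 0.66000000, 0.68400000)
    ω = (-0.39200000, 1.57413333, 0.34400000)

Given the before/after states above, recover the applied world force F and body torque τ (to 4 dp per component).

F = (0.9000, 4.0000, -0.4000)
τ = (-0.1100, 0.1100, 0.0900)

Δv = v₁−v₀ = (0.03600000, 0.16000000, -0.01600000)
m·(v₁−v₀)/dt = (0.9000, 4.0000, -0.4000)
rate change Δω = (-0.09200000, 0.07413333, 0.14400000)
applied torque τ = (-0.1100, 0.1100, 0.0900)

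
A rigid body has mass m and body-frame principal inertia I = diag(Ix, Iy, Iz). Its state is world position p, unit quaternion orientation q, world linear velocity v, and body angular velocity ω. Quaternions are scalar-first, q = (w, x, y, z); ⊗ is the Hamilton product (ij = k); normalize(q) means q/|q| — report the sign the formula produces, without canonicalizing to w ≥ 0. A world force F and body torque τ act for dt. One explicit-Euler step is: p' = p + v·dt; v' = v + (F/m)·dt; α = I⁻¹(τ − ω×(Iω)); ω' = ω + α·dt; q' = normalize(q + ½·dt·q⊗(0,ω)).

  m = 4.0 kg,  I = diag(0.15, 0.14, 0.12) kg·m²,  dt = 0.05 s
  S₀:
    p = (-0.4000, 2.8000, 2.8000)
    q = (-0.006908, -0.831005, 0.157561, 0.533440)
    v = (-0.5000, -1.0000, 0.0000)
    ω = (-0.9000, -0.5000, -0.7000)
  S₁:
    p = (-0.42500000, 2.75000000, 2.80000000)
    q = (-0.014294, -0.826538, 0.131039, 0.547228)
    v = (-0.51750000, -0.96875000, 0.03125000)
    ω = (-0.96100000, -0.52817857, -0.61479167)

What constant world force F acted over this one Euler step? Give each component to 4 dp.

F = (-1.4000, 2.5000, 2.5000)

Δv = v₁−v₀ = (-0.01750000, 0.03125000, 0.03125000)
applied force F = (-1.4000, 2.5000, 2.5000)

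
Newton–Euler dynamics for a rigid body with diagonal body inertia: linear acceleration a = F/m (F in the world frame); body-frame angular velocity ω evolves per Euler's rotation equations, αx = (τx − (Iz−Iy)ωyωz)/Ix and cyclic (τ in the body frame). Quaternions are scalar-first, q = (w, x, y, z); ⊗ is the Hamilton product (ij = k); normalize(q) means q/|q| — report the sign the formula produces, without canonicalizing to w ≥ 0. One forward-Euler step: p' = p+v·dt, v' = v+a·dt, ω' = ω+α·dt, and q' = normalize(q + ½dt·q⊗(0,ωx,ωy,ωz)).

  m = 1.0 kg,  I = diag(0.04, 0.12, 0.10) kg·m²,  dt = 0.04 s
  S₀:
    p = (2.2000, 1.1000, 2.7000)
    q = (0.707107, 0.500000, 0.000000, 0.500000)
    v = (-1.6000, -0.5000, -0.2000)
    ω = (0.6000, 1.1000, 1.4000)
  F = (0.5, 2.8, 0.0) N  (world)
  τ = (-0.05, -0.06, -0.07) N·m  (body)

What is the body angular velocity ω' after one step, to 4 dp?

ω' = (0.5808, 1.0968, 1.3509)

angular accel α = (-0.4800, -0.0800, -1.2280)
ω + α·dt = (0.5808, 1.0968, 1.3509)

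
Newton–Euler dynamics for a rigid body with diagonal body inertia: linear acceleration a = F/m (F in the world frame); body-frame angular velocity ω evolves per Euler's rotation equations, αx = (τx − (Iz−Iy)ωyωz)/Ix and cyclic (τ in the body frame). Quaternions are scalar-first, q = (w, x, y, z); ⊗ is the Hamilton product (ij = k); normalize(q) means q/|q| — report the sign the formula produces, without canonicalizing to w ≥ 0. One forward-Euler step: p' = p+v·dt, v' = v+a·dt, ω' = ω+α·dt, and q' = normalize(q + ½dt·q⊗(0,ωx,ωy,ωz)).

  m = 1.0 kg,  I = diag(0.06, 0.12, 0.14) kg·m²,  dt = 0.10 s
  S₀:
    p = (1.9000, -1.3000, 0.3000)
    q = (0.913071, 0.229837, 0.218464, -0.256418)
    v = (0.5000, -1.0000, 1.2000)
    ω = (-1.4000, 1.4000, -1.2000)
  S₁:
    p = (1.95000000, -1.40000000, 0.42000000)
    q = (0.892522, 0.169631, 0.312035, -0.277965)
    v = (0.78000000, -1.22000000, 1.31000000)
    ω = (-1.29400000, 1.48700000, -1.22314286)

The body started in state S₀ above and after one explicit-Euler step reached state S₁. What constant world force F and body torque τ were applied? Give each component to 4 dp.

F = (2.8000, -2.2000, 1.1000)
τ = (0.0300, -0.0300, -0.1500)

Δω = ω₁−ω₀ = (0.10600000, 0.08700000, -0.02314286)
τ = I·(Δω/dt) + ω₀×(Iω₀) = (0.0300, -0.0300, -0.1500)
v₁ − v₀ = (0.28000000, -0.22000000, 0.11000000)
F = m·Δv/dt = (2.8000, -2.2000, 1.1000)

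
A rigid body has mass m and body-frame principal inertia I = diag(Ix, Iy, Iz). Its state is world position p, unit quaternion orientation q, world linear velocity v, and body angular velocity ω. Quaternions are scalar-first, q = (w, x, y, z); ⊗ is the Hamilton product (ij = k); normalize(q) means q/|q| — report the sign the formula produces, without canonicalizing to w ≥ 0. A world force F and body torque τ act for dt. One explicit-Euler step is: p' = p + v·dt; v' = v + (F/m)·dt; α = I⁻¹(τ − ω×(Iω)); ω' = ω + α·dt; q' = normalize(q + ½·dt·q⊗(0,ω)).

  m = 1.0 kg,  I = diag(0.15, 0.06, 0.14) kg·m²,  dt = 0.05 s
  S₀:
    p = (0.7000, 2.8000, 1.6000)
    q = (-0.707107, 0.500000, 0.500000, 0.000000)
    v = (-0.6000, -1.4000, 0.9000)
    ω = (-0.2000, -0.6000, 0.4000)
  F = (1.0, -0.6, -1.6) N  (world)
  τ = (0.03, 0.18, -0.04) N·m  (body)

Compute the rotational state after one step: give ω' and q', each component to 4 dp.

ω' = (-0.1836, -0.4493, 0.3896)
q' = (-0.6970, 0.5084, 0.5055, -0.0121)

ω×(Iω) gyroscopic = (-0.0192, -0.0008, -0.0108)
angular accel α = (0.3280, 3.0133, -0.2086)
ω + α·dt = (-0.1836, -0.4493, 0.3896)
Hamilton product q⊗(0,ω) = (0.4000000, 0.3414214, 0.2242642, -0.4828428)
q' = normalize(q + ½dt·q⊗(0,ω)) = (-0.6970, 0.5084, 0.5055, -0.0121)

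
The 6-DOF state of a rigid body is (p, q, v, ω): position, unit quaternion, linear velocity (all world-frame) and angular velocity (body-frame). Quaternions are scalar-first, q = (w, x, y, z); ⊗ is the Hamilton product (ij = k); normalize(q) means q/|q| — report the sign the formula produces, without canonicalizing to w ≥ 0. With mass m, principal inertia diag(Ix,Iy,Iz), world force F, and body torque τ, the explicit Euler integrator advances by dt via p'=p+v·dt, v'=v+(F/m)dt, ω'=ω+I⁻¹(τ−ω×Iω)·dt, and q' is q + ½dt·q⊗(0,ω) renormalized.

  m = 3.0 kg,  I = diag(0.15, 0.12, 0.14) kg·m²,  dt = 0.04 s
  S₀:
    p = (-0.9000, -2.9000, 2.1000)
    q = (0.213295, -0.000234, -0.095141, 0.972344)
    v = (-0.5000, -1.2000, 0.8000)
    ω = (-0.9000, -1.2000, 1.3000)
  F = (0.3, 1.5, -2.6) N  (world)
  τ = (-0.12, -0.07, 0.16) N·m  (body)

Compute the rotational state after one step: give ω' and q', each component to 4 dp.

angular accel α = (-0.5920, -0.4858, 1.3743)
ω + α·dt = (-0.9237, -1.2194, 1.3550)
2q̇ = q⊗(0,ω) = (-1.3784270, 0.8511640, -1.1307594, 0.1919374)
q + ½dt·q⊗(0,ω), renormalized = (0.1856, 0.0168, -0.1177, 0.9754)

ω' = (-0.9237, -1.2194, 1.3550)
q' = (0.1856, 0.0168, -0.1177, 0.9754)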